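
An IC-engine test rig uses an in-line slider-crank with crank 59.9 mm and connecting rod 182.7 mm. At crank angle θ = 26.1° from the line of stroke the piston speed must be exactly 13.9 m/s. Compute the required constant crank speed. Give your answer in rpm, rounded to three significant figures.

3880

For an in-line slider-crank, |v_piston| = rω|sinθ|·[1 + r cosθ/√(L² − r² sin²θ)].
With r = 0.0599 m, L = 0.1827 m, θ = 26.1°: the bracketed kinematic factor |dx/dθ| = 0.034193 m.
ω = v/|dx/dθ| = 13.9/0.034193 = 406.51 rad/s.
N = 60ω/(2π) = 3881.9 rpm.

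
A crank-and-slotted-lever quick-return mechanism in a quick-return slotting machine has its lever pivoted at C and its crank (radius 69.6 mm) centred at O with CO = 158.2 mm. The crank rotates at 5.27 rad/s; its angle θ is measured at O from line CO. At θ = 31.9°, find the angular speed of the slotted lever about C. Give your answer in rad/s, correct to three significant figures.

ω = 5.27 rad/s
Crank pin A relative to C: A = (d + r cosθ, r sinθ); lever angle φ = atan2(r sinθ, d + r cosθ).
Differentiating tanφ: φ̇ = rω(d cosθ + r)/(d² + r² + 2dr cosθ).
d² + r² + 2dr cosθ = |CA|² = 0.048567 m²;  d cosθ + r = +0.20391 m.
|ω_lever| = |0.0696·5.27·+0.20391| / 0.048567 = 1.54 rad/s.

1.54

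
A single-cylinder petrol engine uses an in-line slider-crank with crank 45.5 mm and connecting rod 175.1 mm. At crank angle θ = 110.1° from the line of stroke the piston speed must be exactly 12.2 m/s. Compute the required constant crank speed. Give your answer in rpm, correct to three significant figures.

For an in-line slider-crank, |v_piston| = rω|sinθ|·[1 + r cosθ/√(L² − r² sin²θ)].
With r = 0.0455 m, L = 0.1751 m, θ = 110.1°: the bracketed kinematic factor |dx/dθ| = 0.038794 m.
ω = v/|dx/dθ| = 12.2/0.038794 = 314.48 rad/s.
N = 60ω/(2π) = 3003.1 rpm.

3000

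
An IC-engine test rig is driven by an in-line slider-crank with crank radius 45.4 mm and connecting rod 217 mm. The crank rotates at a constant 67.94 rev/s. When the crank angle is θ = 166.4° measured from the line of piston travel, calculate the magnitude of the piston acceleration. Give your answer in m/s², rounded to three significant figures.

6500

ω = 2π·67.9 = 426.9 rad/s
x(θ) = r cosθ + √(L² − r² sin²θ); with ω constant, a = ω²·d²x/dθ².
d²x/dθ² = −r cosθ − r²(cos2θ)/√u − r⁴ sin²2θ/(4u^{3/2}),  u = L² − r² sin²θ = 0.046975 m².
Substituting r = 0.0454 m, L = 0.217 m, θ = 166.4°: d²x/dθ² = +0.035647 m.
a = ω²·d²x/dθ² = (426.9)²·(+0.035647) = +6495.8 m/s²;  |a| = 6495.8 m/s².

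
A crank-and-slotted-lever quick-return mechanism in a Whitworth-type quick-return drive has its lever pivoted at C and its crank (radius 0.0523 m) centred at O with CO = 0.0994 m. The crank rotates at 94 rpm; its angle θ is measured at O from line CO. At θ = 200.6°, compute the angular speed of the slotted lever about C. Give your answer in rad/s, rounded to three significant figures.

ω = 9.844 rad/s (from 94 rpm).
Crank pin A relative to C: A = (d + r cosθ, r sinθ); lever angle φ = atan2(r sinθ, d + r cosθ).
Differentiating tanφ: φ̇ = rω(d cosθ + r)/(d² + r² + 2dr cosθ).
d² + r² + 2dr cosθ = |CA|² = 0.00288321 m²;  d cosθ + r = -0.040744 m.
|ω_lever| = |0.0523·9.844·-0.040744| / 0.00288321 = 7.2753 rad/s.

7.28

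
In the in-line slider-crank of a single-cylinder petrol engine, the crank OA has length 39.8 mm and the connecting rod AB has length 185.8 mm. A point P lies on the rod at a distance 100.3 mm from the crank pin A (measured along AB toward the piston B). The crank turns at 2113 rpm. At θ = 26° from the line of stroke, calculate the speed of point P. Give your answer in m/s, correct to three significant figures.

5.61

ω = 221.3 rad/s.  Crank-pin speed |V_A| = rω = 8.8067 m/s, perpendicular to OA.
Rod angle: sinφ = −(r/L) sinθ ⇒ φ = -5.388°; ω_rod = −rω cosθ/√(L²−r²sin²θ) = -42.791 rad/s.
V_P = V_A + ω_rod × AP, with AP = 0.1003 m along the rod.
Components: V_Px = −rω sinθ − a·ω_rod·sinφ = -4.2636 m/s;  V_Py = rω cosθ + a·ω_rod·cosφ = +3.6424 m/s.
|V_P| = √(V_Px² + V_Py²) = 5.6076 m/s.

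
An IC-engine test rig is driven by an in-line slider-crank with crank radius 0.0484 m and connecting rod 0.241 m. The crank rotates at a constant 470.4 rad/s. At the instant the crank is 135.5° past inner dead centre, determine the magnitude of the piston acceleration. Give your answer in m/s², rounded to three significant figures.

7580

ω = 470.4 rad/s
x(θ) = r cosθ + √(L² − r² sin²θ); with ω constant, a = ω²·d²x/dθ².
d²x/dθ² = −r cosθ − r²(cos2θ)/√u − r⁴ sin²2θ/(4u^{3/2}),  u = L² − r² sin²θ = 0.0569302 m².
Substituting r = 0.0484 m, L = 0.241 m, θ = 135.5°: d²x/dθ² = +0.034249 m.
a = ω²·d²x/dθ² = (470.4)²·(+0.034249) = +7578.5 m/s²;  |a| = 7578.5 m/s².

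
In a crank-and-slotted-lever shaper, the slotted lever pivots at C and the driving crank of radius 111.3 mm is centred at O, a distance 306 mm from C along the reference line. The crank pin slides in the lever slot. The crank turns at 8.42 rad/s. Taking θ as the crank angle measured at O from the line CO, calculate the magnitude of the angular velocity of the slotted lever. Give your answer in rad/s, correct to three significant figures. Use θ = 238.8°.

ω = 8.42 rad/s
Crank pin A relative to C: A = (d + r cosθ, r sinθ); lever angle φ = atan2(r sinθ, d + r cosθ).
Differentiating tanφ: φ̇ = rω(d cosθ + r)/(d² + r² + 2dr cosθ).
d² + r² + 2dr cosθ = |CA|² = 0.070738 m²;  d cosθ + r = -0.047216 m.
|ω_lever| = |0.1113·8.42·-0.047216| / 0.070738 = 0.62553 rad/s.

0.626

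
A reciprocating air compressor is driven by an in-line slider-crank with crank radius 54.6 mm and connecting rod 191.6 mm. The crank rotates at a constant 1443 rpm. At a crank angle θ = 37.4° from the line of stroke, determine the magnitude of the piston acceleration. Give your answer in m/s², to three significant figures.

1090

ω = 2π·1443/60 = 151.1 rad/s
x(θ) = r cosθ + √(L² − r² sin²θ); with ω constant, a = ω²·d²x/dθ².
d²x/dθ² = −r cosθ − r²(cos2θ)/√u − r⁴ sin²2θ/(4u^{3/2}),  u = L² − r² sin²θ = 0.0356108 m².
Substituting r = 0.0546 m, L = 0.1916 m, θ = 37.4°: d²x/dθ² = -0.047825 m.
a = ω²·d²x/dθ² = (151.1)²·(-0.047825) = -1092.1 m/s²;  |a| = 1092.1 m/s².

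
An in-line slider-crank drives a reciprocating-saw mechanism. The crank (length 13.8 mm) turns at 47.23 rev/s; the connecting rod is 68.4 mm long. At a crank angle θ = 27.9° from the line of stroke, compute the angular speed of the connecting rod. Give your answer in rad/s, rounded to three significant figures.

ω = 296.8 rad/s (converted from 47.23 rev/s).
The rod makes angle φ with the slider axis where L sinφ = r sinθ; differentiating, L cosφ·φ̇ = r ω cosθ.
L cosφ = √(L² − r² sin²θ) = 0.068095 m.
|ω_rod| = r ω |cosθ| / √(L² − r² sin²θ) = 0.0138·296.8·0.88377/0.068095 = 53.15 rad/s.

53.1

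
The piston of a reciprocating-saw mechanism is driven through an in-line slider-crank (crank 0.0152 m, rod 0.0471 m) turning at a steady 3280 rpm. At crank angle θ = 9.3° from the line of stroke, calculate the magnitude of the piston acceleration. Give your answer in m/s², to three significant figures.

ω = 2π·3280/60 = 343.5 rad/s
x(θ) = r cosθ + √(L² − r² sin²θ); with ω constant, a = ω²·d²x/dθ².
d²x/dθ² = −r cosθ − r²(cos2θ)/√u − r⁴ sin²2θ/(4u^{3/2}),  u = L² − r² sin²θ = 0.00221238 m².
Substituting r = 0.0152 m, L = 0.0471 m, θ = 9.3°: d²x/dθ² = -0.019669 m.
a = ω²·d²x/dθ² = (343.5)²·(-0.019669) = -2320.5 m/s²;  |a| = 2320.5 m/s².

2320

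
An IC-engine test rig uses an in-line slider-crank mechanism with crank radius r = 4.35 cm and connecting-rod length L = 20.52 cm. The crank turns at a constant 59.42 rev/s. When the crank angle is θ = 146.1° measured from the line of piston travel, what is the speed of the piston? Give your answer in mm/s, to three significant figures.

7450

ω = 2π·59.4 = 373.3 rad/s
For an in-line slider-crank, x = r cosθ + √(L² − r² sin²θ), so v = −rω sinθ·[1 + r cosθ/√(L² − r² sin²θ)].
With r = 0.0435 m, L = 0.2052 m, θ = 146.1°: √(L² − r² sin²θ) = 0.20376 m.
v = −0.0435·373.3·0.55775·[1 + 0.0435·-0.83001/0.20376] = -7.453 m/s.
|v| = 7.453 m/s = 7453 mm/s.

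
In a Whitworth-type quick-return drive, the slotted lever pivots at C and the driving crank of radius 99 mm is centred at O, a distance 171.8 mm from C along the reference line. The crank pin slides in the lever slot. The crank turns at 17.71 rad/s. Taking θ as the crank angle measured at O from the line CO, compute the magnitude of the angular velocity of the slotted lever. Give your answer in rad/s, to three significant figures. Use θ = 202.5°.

ω = 17.71 rad/s
Crank pin A relative to C: A = (d + r cosθ, r sinθ); lever angle φ = atan2(r sinθ, d + r cosθ).
Differentiating tanφ: φ̇ = rω(d cosθ + r)/(d² + r² + 2dr cosθ).
d² + r² + 2dr cosθ = |CA|² = 0.00788918 m²;  d cosθ + r = -0.059723 m.
|ω_lever| = |0.099·17.71·-0.059723| / 0.00788918 = 13.273 rad/s.

13.3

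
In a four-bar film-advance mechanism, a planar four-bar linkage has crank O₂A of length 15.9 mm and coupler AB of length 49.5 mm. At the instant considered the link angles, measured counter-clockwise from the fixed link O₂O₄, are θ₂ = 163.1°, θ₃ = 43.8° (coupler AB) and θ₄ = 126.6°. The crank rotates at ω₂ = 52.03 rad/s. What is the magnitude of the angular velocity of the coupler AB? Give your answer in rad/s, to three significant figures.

10.0

ω₂ = 52.03 rad/s
Differentiating the loop-closure r₂e^{iθ₂}+r₃e^{iθ₃}=r₁+r₄e^{iθ₄} gives r₂ω₂e^{iθ₂}+r₃ω₃e^{iθ₃}=r₄ω₄e^{iθ₄}.
Eliminating the other unknown: ω₃ = r₂ω₂ sin(θ₄−θ₂) / [r₃ sin(θ₃−θ₄)].
Numerator sine = -0.59482; denominator sine = -0.99211.
Result = 0.0159·52.03·(-0.59482) / (0.0495·(-0.99211)) = +10.02 rad/s; magnitude 10.02 rad/s.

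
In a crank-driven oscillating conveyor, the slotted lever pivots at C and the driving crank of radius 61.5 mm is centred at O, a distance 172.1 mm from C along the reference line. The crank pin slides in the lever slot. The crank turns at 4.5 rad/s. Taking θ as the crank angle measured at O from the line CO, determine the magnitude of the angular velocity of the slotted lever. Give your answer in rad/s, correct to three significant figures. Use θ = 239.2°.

ω = 4.5 rad/s
Crank pin A relative to C: A = (d + r cosθ, r sinθ); lever angle φ = atan2(r sinθ, d + r cosθ).
Differentiating tanφ: φ̇ = rω(d cosθ + r)/(d² + r² + 2dr cosθ).
d² + r² + 2dr cosθ = |CA|² = 0.0225616 m²;  d cosθ + r = -0.026623 m.
|ω_lever| = |0.0615·4.5·-0.026623| / 0.0225616 = 0.32656 rad/s.

0.327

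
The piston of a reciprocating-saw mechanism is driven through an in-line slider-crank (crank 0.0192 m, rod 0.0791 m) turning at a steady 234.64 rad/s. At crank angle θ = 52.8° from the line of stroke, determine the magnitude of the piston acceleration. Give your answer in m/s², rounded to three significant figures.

ω = 234.6 rad/s
x(θ) = r cosθ + √(L² − r² sin²θ); with ω constant, a = ω²·d²x/dθ².
d²x/dθ² = −r cosθ − r²(cos2θ)/√u − r⁴ sin²2θ/(4u^{3/2}),  u = L² − r² sin²θ = 0.00602292 m².
Substituting r = 0.0192 m, L = 0.0791 m, θ = 52.8°: d²x/dθ² = -0.010398 m.
a = ω²·d²x/dθ² = (234.6)²·(-0.010398) = -572.49 m/s²;  |a| = 572.49 m/s².

572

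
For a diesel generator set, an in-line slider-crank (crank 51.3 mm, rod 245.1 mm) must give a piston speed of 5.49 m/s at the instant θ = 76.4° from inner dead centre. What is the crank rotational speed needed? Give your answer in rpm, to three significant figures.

For an in-line slider-crank, |v_piston| = rω|sinθ|·[1 + r cosθ/√(L² − r² sin²θ)].
With r = 0.0513 m, L = 0.2451 m, θ = 76.4°: the bracketed kinematic factor |dx/dθ| = 0.052368 m.
ω = v/|dx/dθ| = 5.49/0.052368 = 104.84 rad/s.
N = 60ω/(2π) = 1001.1 rpm.

1000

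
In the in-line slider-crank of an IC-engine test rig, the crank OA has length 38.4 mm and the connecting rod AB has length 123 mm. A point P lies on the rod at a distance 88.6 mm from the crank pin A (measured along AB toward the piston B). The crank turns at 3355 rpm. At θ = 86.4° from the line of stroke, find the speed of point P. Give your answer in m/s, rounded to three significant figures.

13.7

ω = 351.3 rad/s.  Crank-pin speed |V_A| = rω = 13.491 m/s, perpendicular to OA.
Rod angle: sinφ = −(r/L) sinθ ⇒ φ = -18.154°; ω_rod = −rω cosθ/√(L²−r²sin²θ) = -7.248 rad/s.
V_P = V_A + ω_rod × AP, with AP = 0.0886 m along the rod.
Components: V_Px = −rω sinθ − a·ω_rod·sinφ = -13.665 m/s;  V_Py = rω cosθ + a·ω_rod·cosφ = +0.23692 m/s.
|V_P| = √(V_Px² + V_Py²) = 13.667 m/s.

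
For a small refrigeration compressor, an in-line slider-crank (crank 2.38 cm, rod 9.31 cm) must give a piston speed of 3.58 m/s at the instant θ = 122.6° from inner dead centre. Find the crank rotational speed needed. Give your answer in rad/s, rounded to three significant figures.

For an in-line slider-crank, |v_piston| = rω|sinθ|·[1 + r cosθ/√(L² − r² sin²θ)].
With r = 0.0238 m, L = 0.0931 m, θ = 122.6°: the bracketed kinematic factor |dx/dθ| = 0.017222 m.
ω = v/|dx/dθ| = 3.58/0.017222 = 207.87 rad/s.

208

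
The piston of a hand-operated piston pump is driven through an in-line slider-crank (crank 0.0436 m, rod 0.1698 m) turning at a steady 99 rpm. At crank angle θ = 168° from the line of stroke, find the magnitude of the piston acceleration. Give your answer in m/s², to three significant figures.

3.48

ω = 2π·99/60 = 10.37 rad/s
x(θ) = r cosθ + √(L² − r² sin²θ); with ω constant, a = ω²·d²x/dθ².
d²x/dθ² = −r cosθ − r²(cos2θ)/√u − r⁴ sin²2θ/(4u^{3/2}),  u = L² − r² sin²θ = 0.0287499 m².
Substituting r = 0.0436 m, L = 0.1698 m, θ = 168°: d²x/dθ² = +0.032375 m.
a = ω²·d²x/dθ² = (10.37)²·(+0.032375) = +3.4796 m/s²;  |a| = 3.4796 m/s².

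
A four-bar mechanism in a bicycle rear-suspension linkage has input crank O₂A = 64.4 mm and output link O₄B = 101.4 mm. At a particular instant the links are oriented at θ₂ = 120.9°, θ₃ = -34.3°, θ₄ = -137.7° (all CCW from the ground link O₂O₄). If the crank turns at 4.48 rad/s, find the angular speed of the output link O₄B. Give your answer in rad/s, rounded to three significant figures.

1.23

ω₂ = 4.48 rad/s
Differentiating the loop-closure r₂e^{iθ₂}+r₃e^{iθ₃}=r₁+r₄e^{iθ₄} gives r₂ω₂e^{iθ₂}+r₃ω₃e^{iθ₃}=r₄ω₄e^{iθ₄}.
Eliminating the other unknown: ω₄ = r₂ω₂ sin(θ₂−θ₃) / [r₄ sin(θ₄−θ₃)].
Numerator sine = +0.41945; denominator sine = -0.97278.
Result = 0.0644·4.48·(+0.41945) / (0.1014·(-0.97278)) = -1.2269 rad/s; magnitude 1.2269 rad/s.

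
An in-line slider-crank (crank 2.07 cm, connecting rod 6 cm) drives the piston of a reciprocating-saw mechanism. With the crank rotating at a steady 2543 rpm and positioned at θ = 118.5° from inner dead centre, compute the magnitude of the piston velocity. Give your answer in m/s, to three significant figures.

4.01

ω = 2π·2543/60 = 266.3 rad/s
For an in-line slider-crank, x = r cosθ + √(L² − r² sin²θ), so v = −rω sinθ·[1 + r cosθ/√(L² − r² sin²θ)].
With r = 0.0207 m, L = 0.06 m, θ = 118.5°: √(L² − r² sin²θ) = 0.057176 m.
v = −0.0207·266.3·0.87882·[1 + 0.0207·-0.47716/0.057176] = -4.0076 m/s.
|v| = 4.0076 m/s.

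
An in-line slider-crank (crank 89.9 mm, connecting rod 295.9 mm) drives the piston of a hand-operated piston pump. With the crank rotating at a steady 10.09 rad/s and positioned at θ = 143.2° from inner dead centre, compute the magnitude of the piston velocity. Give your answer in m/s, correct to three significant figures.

ω = 10.09 rad/s
For an in-line slider-crank, x = r cosθ + √(L² − r² sin²θ), so v = −rω sinθ·[1 + r cosθ/√(L² − r² sin²θ)].
With r = 0.0899 m, L = 0.2959 m, θ = 143.2°: √(L² − r² sin²θ) = 0.29096 m.
v = −0.0899·10.09·0.59902·[1 + 0.0899·-0.80073/0.29096] = -0.40893 m/s.
|v| = 0.40893 m/s.

0.409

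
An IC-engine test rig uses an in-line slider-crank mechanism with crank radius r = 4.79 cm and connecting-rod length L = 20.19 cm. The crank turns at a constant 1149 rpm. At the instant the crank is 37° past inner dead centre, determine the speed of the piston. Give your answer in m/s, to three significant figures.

4.13

ω = 2π·1149/60 = 120.3 rad/s
For an in-line slider-crank, x = r cosθ + √(L² − r² sin²θ), so v = −rω sinθ·[1 + r cosθ/√(L² − r² sin²θ)].
With r = 0.0479 m, L = 0.2019 m, θ = 37°: √(L² − r² sin²θ) = 0.19983 m.
v = −0.0479·120.3·0.60182·[1 + 0.0479·0.79864/0.19983] = -4.1325 m/s.
|v| = 4.1325 m/s.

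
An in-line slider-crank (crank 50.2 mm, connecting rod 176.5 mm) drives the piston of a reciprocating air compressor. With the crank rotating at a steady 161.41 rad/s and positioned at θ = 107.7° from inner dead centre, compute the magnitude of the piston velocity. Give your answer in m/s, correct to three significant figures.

7.03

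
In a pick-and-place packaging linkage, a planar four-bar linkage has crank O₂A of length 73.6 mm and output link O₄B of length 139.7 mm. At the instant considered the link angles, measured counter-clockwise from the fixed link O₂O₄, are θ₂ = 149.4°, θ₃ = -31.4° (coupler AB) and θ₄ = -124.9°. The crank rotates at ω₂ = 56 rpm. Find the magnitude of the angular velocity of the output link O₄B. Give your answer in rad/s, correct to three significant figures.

0.0432

ω₂ = 5.864 rad/s (from 56 rpm).
Differentiating the loop-closure r₂e^{iθ₂}+r₃e^{iθ₃}=r₁+r₄e^{iθ₄} gives r₂ω₂e^{iθ₂}+r₃ω₃e^{iθ₃}=r₄ω₄e^{iθ₄}.
Eliminating the other unknown: ω₄ = r₂ω₂ sin(θ₂−θ₃) / [r₄ sin(θ₄−θ₃)].
Numerator sine = -0.01396; denominator sine = -0.99813.
Result = 0.0736·5.864·(-0.01396) / (0.1397·(-0.99813)) = +0.043218 rad/s; magnitude 0.043218 rad/s.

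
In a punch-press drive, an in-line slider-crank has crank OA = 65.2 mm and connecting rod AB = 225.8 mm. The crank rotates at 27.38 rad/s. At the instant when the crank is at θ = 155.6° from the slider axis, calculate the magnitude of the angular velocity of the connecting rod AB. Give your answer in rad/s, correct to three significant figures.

7.25

ω = 27.38 rad/s
The rod makes angle φ with the slider axis where L sinφ = r sinθ; differentiating, L cosφ·φ̇ = r ω cosθ.
L cosφ = √(L² − r² sin²θ) = 0.22419 m.
|ω_rod| = r ω |cosθ| / √(L² − r² sin²θ) = 0.0652·27.38·0.91068/0.22419 = 7.2516 rad/s.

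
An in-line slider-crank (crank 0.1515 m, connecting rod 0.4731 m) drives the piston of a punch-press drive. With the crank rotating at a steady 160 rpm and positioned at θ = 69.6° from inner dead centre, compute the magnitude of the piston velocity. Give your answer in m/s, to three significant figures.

ω = 2π·160/60 = 16.76 rad/s
For an in-line slider-crank, x = r cosθ + √(L² − r² sin²θ), so v = −rω sinθ·[1 + r cosθ/√(L² − r² sin²θ)].
With r = 0.1515 m, L = 0.4731 m, θ = 69.6°: √(L² − r² sin²θ) = 0.45129 m.
v = −0.1515·16.76·0.93728·[1 + 0.1515·0.34857/0.45129] = -2.6576 m/s.
|v| = 2.6576 m/s.

2.66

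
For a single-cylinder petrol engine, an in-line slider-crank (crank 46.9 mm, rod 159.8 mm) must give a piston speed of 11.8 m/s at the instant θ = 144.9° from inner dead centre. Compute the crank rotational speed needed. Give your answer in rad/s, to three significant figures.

578

For an in-line slider-crank, |v_piston| = rω|sinθ|·[1 + r cosθ/√(L² − r² sin²θ)].
With r = 0.0469 m, L = 0.1598 m, θ = 144.9°: the bracketed kinematic factor |dx/dθ| = 0.020398 m.
ω = v/|dx/dθ| = 11.8/0.020398 = 578.49 rad/s.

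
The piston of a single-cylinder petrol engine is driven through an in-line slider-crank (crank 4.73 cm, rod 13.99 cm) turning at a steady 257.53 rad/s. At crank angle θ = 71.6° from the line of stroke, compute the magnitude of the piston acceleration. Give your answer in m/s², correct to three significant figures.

106

ω = 257.5 rad/s
x(θ) = r cosθ + √(L² − r² sin²θ); with ω constant, a = ω²·d²x/dθ².
d²x/dθ² = −r cosθ − r²(cos2θ)/√u − r⁴ sin²2θ/(4u^{3/2}),  u = L² − r² sin²θ = 0.0175576 m².
Substituting r = 0.0473 m, L = 0.1399 m, θ = 71.6°: d²x/dθ² = -0.0016032 m.
a = ω²·d²x/dθ² = (257.5)²·(-0.0016032) = -106.33 m/s²;  |a| = 106.33 m/s².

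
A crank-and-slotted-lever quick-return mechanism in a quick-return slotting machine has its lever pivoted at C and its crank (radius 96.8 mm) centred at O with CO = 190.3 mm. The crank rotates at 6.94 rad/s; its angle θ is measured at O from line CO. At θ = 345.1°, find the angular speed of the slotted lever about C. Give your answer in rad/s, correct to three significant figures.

2.32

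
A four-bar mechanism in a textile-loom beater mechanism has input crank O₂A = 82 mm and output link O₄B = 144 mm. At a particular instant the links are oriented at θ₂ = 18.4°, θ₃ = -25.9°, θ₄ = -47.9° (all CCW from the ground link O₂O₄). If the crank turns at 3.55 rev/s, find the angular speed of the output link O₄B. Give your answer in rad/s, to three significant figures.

ω₂ = 22.31 rad/s (from 3.55 rev/s).
Differentiating the loop-closure r₂e^{iθ₂}+r₃e^{iθ₃}=r₁+r₄e^{iθ₄} gives r₂ω₂e^{iθ₂}+r₃ω₃e^{iθ₃}=r₄ω₄e^{iθ₄}.
Eliminating the other unknown: ω₄ = r₂ω₂ sin(θ₂−θ₃) / [r₄ sin(θ₄−θ₃)].
Numerator sine = +0.69842; denominator sine = -0.37461.
Result = 0.082·22.31·(+0.69842) / (0.144·(-0.37461)) = -23.681 rad/s; magnitude 23.681 rad/s.

23.7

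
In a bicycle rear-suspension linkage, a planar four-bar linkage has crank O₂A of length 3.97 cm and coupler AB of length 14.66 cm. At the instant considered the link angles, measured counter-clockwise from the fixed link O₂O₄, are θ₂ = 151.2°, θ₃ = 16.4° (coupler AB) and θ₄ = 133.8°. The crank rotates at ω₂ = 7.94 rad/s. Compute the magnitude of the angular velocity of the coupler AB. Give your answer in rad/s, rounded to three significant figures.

ω₂ = 7.94 rad/s
Differentiating the loop-closure r₂e^{iθ₂}+r₃e^{iθ₃}=r₁+r₄e^{iθ₄} gives r₂ω₂e^{iθ₂}+r₃ω₃e^{iθ₃}=r₄ω₄e^{iθ₄}.
Eliminating the other unknown: ω₃ = r₂ω₂ sin(θ₄−θ₂) / [r₃ sin(θ₃−θ₄)].
Numerator sine = -0.29904; denominator sine = -0.88782.
Result = 0.0397·7.94·(-0.29904) / (0.1466·(-0.88782)) = +0.72424 rad/s; magnitude 0.72424 rad/s.

0.724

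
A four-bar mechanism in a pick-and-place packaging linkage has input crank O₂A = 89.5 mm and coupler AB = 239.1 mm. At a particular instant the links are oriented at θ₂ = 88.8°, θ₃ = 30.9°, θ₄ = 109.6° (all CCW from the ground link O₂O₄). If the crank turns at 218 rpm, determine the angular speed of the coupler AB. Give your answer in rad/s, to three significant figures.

3.09

ω₂ = 22.83 rad/s (from 218 rpm).
Differentiating the loop-closure r₂e^{iθ₂}+r₃e^{iθ₃}=r₁+r₄e^{iθ₄} gives r₂ω₂e^{iθ₂}+r₃ω₃e^{iθ₃}=r₄ω₄e^{iθ₄}.
Eliminating the other unknown: ω₃ = r₂ω₂ sin(θ₄−θ₂) / [r₃ sin(θ₃−θ₄)].
Numerator sine = +0.35511; denominator sine = -0.98061.
Result = 0.0895·22.83·(+0.35511) / (0.2391·(-0.98061)) = -3.0945 rad/s; magnitude 3.0945 rad/s.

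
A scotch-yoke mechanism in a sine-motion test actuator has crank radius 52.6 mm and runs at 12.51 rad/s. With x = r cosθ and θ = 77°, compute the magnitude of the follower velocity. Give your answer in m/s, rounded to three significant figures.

0.641

ω = 12.51 rad/s
x = r cosθ ⇒ ẋ = −rω sinθ.
|v| = rω|sinθ| = 0.0526·12.51·|sin 77°| = 0.64116 m/s.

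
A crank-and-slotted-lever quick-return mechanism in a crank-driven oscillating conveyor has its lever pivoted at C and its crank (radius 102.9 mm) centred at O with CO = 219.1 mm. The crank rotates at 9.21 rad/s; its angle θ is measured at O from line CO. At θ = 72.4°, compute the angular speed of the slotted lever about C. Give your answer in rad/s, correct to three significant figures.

2.22

ω = 9.21 rad/s
Crank pin A relative to C: A = (d + r cosθ, r sinθ); lever angle φ = atan2(r sinθ, d + r cosθ).
Differentiating tanφ: φ̇ = rω(d cosθ + r)/(d² + r² + 2dr cosθ).
d² + r² + 2dr cosθ = |CA|² = 0.0722273 m²;  d cosθ + r = +0.16915 m.
|ω_lever| = |0.1029·9.21·+0.16915| / 0.0722273 = 2.2194 rad/s.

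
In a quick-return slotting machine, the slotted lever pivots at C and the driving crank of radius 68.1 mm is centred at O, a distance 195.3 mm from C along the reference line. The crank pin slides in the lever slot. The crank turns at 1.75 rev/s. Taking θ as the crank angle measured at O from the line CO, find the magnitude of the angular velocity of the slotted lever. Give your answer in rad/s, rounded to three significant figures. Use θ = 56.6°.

ω = 11 rad/s (from 1.75 rev/s).
Crank pin A relative to C: A = (d + r cosθ, r sinθ); lever angle φ = atan2(r sinθ, d + r cosθ).
Differentiating tanφ: φ̇ = rω(d cosθ + r)/(d² + r² + 2dr cosθ).
d² + r² + 2dr cosθ = |CA|² = 0.0574224 m²;  d cosθ + r = +0.17561 m.
|ω_lever| = |0.0681·11·+0.17561| / 0.0574224 = 2.29 rad/s.

2.29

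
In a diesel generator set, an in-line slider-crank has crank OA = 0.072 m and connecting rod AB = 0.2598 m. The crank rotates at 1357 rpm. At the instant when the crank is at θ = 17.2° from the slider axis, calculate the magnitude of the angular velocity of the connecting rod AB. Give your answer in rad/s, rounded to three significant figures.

37.7

ω = 142.1 rad/s (converted from 1357 rpm).
The rod makes angle φ with the slider axis where L sinφ = r sinθ; differentiating, L cosφ·φ̇ = r ω cosθ.
L cosφ = √(L² − r² sin²θ) = 0.25893 m.
|ω_rod| = r ω |cosθ| / √(L² − r² sin²θ) = 0.072·142.1·0.95528/0.25893 = 37.748 rad/s.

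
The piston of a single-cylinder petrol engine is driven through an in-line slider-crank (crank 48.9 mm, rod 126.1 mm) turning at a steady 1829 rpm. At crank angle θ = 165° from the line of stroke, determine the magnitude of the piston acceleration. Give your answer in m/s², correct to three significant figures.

ω = 2π·1829/60 = 191.5 rad/s
x(θ) = r cosθ + √(L² − r² sin²θ); with ω constant, a = ω²·d²x/dθ².
d²x/dθ² = −r cosθ − r²(cos2θ)/√u − r⁴ sin²2θ/(4u^{3/2}),  u = L² − r² sin²θ = 0.015741 m².
Substituting r = 0.0489 m, L = 0.1261 m, θ = 165°: d²x/dθ² = +0.030547 m.
a = ω²·d²x/dθ² = (191.5)²·(+0.030547) = +1120.6 m/s²;  |a| = 1120.6 m/s².

1120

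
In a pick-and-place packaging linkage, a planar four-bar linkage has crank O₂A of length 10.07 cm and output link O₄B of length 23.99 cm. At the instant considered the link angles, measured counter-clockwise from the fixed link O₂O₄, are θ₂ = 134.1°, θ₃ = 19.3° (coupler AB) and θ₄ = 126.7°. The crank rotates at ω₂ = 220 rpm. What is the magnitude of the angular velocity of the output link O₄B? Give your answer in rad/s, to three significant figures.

ω₂ = 23.04 rad/s (from 220 rpm).
Differentiating the loop-closure r₂e^{iθ₂}+r₃e^{iθ₃}=r₁+r₄e^{iθ₄} gives r₂ω₂e^{iθ₂}+r₃ω₃e^{iθ₃}=r₄ω₄e^{iθ₄}.
Eliminating the other unknown: ω₄ = r₂ω₂ sin(θ₂−θ₃) / [r₄ sin(θ₄−θ₃)].
Numerator sine = +0.90778; denominator sine = +0.95424.
Result = 0.1007·23.04·(+0.90778) / (0.2399·(+0.95424)) = +9.1997 rad/s; magnitude 9.1997 rad/s.

9.20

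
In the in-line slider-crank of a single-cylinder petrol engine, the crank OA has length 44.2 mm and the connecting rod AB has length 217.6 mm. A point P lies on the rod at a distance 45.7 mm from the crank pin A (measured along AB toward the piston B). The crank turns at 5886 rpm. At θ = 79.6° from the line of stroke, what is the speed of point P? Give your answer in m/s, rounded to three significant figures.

27.3

ω = 616.4 rad/s.  Crank-pin speed |V_A| = rω = 27.244 m/s, perpendicular to OA.
Rod angle: sinφ = −(r/L) sinθ ⇒ φ = -11.525°; ω_rod = −rω cosθ/√(L²−r²sin²θ) = -23.066 rad/s.
V_P = V_A + ω_rod × AP, with AP = 0.0457 m along the rod.
Components: V_Px = −rω sinθ − a·ω_rod·sinφ = -27.007 m/s;  V_Py = rω cosθ + a·ω_rod·cosφ = +3.8852 m/s.
|V_P| = √(V_Px² + V_Py²) = 27.285 m/s.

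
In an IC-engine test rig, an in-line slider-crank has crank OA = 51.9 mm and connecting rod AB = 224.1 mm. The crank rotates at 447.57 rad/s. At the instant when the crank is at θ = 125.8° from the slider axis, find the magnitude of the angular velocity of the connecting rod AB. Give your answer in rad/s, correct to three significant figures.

ω = 447.6 rad/s
The rod makes angle φ with the slider axis where L sinφ = r sinθ; differentiating, L cosφ·φ̇ = r ω cosθ.
L cosφ = √(L² − r² sin²θ) = 0.22011 m.
|ω_rod| = r ω |cosθ| / √(L² − r² sin²θ) = 0.0519·447.6·0.58496/0.22011 = 61.732 rad/s.

61.7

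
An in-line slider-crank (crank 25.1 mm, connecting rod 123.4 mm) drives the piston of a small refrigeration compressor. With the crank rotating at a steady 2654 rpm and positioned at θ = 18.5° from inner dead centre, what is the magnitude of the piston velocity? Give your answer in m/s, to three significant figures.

2.64

ω = 2π·2654/60 = 277.9 rad/s
For an in-line slider-crank, x = r cosθ + √(L² − r² sin²θ), so v = −rω sinθ·[1 + r cosθ/√(L² − r² sin²θ)].
With r = 0.0251 m, L = 0.1234 m, θ = 18.5°: √(L² − r² sin²θ) = 0.12314 m.
v = −0.0251·277.9·0.31730·[1 + 0.0251·0.94832/0.12314] = -2.6414 m/s.
|v| = 2.6414 m/s.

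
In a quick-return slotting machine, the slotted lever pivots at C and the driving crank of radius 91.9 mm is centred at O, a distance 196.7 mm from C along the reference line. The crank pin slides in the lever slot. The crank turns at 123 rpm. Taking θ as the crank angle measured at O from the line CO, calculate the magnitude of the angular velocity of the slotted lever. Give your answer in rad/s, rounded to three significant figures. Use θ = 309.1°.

ω = 12.88 rad/s (from 123 rpm).
Crank pin A relative to C: A = (d + r cosθ, r sinθ); lever angle φ = atan2(r sinθ, d + r cosθ).
Differentiating tanφ: φ̇ = rω(d cosθ + r)/(d² + r² + 2dr cosθ).
d² + r² + 2dr cosθ = |CA|² = 0.0699376 m²;  d cosθ + r = +0.21595 m.
|ω_lever| = |0.0919·12.88·+0.21595| / 0.0699376 = 3.6551 rad/s.

3.66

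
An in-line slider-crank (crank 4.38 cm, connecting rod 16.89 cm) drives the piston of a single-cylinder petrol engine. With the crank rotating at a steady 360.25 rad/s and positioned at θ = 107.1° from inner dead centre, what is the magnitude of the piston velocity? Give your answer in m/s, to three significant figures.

13.9

ω = 360.2 rad/s
For an in-line slider-crank, x = r cosθ + √(L² − r² sin²θ), so v = −rω sinθ·[1 + r cosθ/√(L² − r² sin²θ)].
With r = 0.0438 m, L = 0.1689 m, θ = 107.1°: √(L² − r² sin²θ) = 0.16363 m.
v = −0.0438·360.2·0.95579·[1 + 0.0438·-0.29404/0.16363] = -13.894 m/s.
|v| = 13.894 m/s.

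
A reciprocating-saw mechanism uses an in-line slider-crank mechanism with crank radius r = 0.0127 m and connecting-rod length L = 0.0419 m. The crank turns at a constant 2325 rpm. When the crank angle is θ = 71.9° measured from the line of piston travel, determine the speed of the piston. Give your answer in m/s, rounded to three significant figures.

3.23

ω = 2π·2325/60 = 243.5 rad/s
For an in-line slider-crank, x = r cosθ + √(L² − r² sin²θ), so v = −rω sinθ·[1 + r cosθ/√(L² − r² sin²θ)].
With r = 0.0127 m, L = 0.0419 m, θ = 71.9°: √(L² − r² sin²θ) = 0.040123 m.
v = −0.0127·243.5·0.95052·[1 + 0.0127·0.31068/0.040123] = -3.2281 m/s.
|v| = 3.2281 m/s.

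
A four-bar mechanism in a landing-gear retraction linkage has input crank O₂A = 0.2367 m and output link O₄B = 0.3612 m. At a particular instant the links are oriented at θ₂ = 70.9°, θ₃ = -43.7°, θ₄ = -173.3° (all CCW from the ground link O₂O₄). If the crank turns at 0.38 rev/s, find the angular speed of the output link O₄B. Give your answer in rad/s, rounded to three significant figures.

1.85

ω₂ = 2.388 rad/s (from 0.38 rev/s).
Differentiating the loop-closure r₂e^{iθ₂}+r₃e^{iθ₃}=r₁+r₄e^{iθ₄} gives r₂ω₂e^{iθ₂}+r₃ω₃e^{iθ₃}=r₄ω₄e^{iθ₄}.
Eliminating the other unknown: ω₄ = r₂ω₂ sin(θ₂−θ₃) / [r₄ sin(θ₄−θ₃)].
Numerator sine = +0.90924; denominator sine = -0.77051.
Result = 0.2367·2.388·(+0.90924) / (0.3612·(-0.77051)) = -1.8463 rad/s; magnitude 1.8463 rad/s.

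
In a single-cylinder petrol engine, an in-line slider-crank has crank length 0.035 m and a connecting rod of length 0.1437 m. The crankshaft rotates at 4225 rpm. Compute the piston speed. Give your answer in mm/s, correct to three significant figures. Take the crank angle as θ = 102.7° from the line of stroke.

ω = 2π·4225/60 = 442.4 rad/s
For an in-line slider-crank, x = r cosθ + √(L² − r² sin²θ), so v = −rω sinθ·[1 + r cosθ/√(L² − r² sin²θ)].
With r = 0.035 m, L = 0.1437 m, θ = 102.7°: √(L² − r² sin²θ) = 0.13958 m.
v = −0.035·442.4·0.97553·[1 + 0.035·-0.21985/0.13958] = -14.274 m/s.
|v| = 14.274 m/s = 14274 mm/s.

14300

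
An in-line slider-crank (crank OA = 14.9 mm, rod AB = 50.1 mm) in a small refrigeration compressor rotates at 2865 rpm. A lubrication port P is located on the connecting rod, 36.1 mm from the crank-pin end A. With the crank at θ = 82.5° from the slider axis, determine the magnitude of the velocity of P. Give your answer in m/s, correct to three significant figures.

4.56

ω = 300 rad/s.  Crank-pin speed |V_A| = rω = 4.4703 m/s, perpendicular to OA.
Rod angle: sinφ = −(r/L) sinθ ⇒ φ = -17.149°; ω_rod = −rω cosθ/√(L²−r²sin²θ) = -12.189 rad/s.
V_P = V_A + ω_rod × AP, with AP = 0.0361 m along the rod.
Components: V_Px = −rω sinθ − a·ω_rod·sinφ = -4.5618 m/s;  V_Py = rω cosθ + a·ω_rod·cosφ = +0.16305 m/s.
|V_P| = √(V_Px² + V_Py²) = 4.5647 m/s.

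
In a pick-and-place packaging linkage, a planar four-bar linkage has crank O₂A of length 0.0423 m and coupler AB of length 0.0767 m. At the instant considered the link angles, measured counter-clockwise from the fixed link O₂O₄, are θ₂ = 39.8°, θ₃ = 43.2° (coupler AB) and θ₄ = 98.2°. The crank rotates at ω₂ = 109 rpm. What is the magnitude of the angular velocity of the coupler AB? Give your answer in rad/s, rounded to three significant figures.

ω₂ = 11.41 rad/s (from 109 rpm).
Differentiating the loop-closure r₂e^{iθ₂}+r₃e^{iθ₃}=r₁+r₄e^{iθ₄} gives r₂ω₂e^{iθ₂}+r₃ω₃e^{iθ₃}=r₄ω₄e^{iθ₄}.
Eliminating the other unknown: ω₃ = r₂ω₂ sin(θ₄−θ₂) / [r₃ sin(θ₃−θ₄)].
Numerator sine = +0.85173; denominator sine = -0.81915.
Result = 0.0423·11.41·(+0.85173) / (0.0767·(-0.81915)) = -6.5454 rad/s; magnitude 6.5454 rad/s.

6.55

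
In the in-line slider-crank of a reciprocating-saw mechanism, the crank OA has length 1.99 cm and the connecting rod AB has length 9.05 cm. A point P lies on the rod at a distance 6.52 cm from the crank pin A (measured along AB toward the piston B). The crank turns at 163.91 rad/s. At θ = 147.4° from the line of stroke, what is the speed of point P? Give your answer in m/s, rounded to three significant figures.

ω = 163.9 rad/s.  Crank-pin speed |V_A| = rω = 3.2618 m/s, perpendicular to OA.
Rod angle: sinφ = −(r/L) sinθ ⇒ φ = -6.804°; ω_rod = −rω cosθ/√(L²−r²sin²θ) = +30.579 rad/s.
V_P = V_A + ω_rod × AP, with AP = 0.0652 m along the rod.
Components: V_Px = −rω sinθ − a·ω_rod·sinφ = -1.5212 m/s;  V_Py = rω cosθ + a·ω_rod·cosφ = -0.7682 m/s.
|V_P| = √(V_Px² + V_Py²) = 1.7041 m/s.

1.70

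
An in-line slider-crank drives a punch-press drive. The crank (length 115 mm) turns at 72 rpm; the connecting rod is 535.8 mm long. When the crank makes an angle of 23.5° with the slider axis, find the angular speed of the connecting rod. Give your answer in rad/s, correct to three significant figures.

ω = 7.54 rad/s (converted from 72 rpm).
The rod makes angle φ with the slider axis where L sinφ = r sinθ; differentiating, L cosφ·φ̇ = r ω cosθ.
L cosφ = √(L² − r² sin²θ) = 0.53383 m.
|ω_rod| = r ω |cosθ| / √(L² − r² sin²θ) = 0.115·7.54·0.91706/0.53383 = 1.4895 rad/s.

1.49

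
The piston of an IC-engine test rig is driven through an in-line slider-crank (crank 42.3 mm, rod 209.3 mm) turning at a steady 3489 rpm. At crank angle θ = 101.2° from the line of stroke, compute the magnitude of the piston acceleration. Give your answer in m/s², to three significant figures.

2170

ω = 2π·3489/60 = 365.4 rad/s
x(θ) = r cosθ + √(L² − r² sin²θ); with ω constant, a = ω²·d²x/dθ².
d²x/dθ² = −r cosθ − r²(cos2θ)/√u − r⁴ sin²2θ/(4u^{3/2}),  u = L² − r² sin²θ = 0.0420847 m².
Substituting r = 0.0423 m, L = 0.2093 m, θ = 101.2°: d²x/dθ² = +0.016267 m.
a = ω²·d²x/dθ² = (365.4)²·(+0.016267) = +2171.5 m/s²;  |a| = 2171.5 m/s².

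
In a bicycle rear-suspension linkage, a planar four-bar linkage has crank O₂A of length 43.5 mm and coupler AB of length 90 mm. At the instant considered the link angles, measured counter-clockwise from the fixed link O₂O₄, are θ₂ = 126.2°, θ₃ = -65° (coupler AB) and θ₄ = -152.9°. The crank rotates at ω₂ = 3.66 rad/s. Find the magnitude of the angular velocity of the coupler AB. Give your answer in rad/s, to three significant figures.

1.75

ω₂ = 3.66 rad/s
Differentiating the loop-closure r₂e^{iθ₂}+r₃e^{iθ₃}=r₁+r₄e^{iθ₄} gives r₂ω₂e^{iθ₂}+r₃ω₃e^{iθ₃}=r₄ω₄e^{iθ₄}.
Eliminating the other unknown: ω₃ = r₂ω₂ sin(θ₄−θ₂) / [r₃ sin(θ₃−θ₄)].
Numerator sine = +0.98741; denominator sine = +0.99933.
Result = 0.0435·3.66·(+0.98741) / (0.09·(+0.99933)) = +1.7479 rad/s; magnitude 1.7479 rad/s.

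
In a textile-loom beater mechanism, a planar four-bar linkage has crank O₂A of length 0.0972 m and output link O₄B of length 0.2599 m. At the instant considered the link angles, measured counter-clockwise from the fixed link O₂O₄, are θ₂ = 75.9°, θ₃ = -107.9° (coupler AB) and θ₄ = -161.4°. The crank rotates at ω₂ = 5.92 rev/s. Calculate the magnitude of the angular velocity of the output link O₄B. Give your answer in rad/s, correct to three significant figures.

ω₂ = 37.2 rad/s (from 5.92 rev/s).
Differentiating the loop-closure r₂e^{iθ₂}+r₃e^{iθ₃}=r₁+r₄e^{iθ₄} gives r₂ω₂e^{iθ₂}+r₃ω₃e^{iθ₃}=r₄ω₄e^{iθ₄}.
Eliminating the other unknown: ω₄ = r₂ω₂ sin(θ₂−θ₃) / [r₄ sin(θ₄−θ₃)].
Numerator sine = -0.06627; denominator sine = -0.80386.
Result = 0.0972·37.2·(-0.06627) / (0.2599·(-0.80386)) = +1.1469 rad/s; magnitude 1.1469 rad/s.

1.15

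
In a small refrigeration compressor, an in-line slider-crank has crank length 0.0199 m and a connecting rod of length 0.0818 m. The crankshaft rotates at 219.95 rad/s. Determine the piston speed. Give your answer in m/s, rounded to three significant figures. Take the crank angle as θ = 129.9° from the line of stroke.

2.82

ω = 219.9 rad/s
For an in-line slider-crank, x = r cosθ + √(L² − r² sin²θ), so v = −rω sinθ·[1 + r cosθ/√(L² − r² sin²θ)].
With r = 0.0199 m, L = 0.0818 m, θ = 129.9°: √(L² − r² sin²θ) = 0.080363 m.
v = −0.0199·219.9·0.76717·[1 + 0.0199·-0.64145/0.080363] = -2.8245 m/s.
|v| = 2.8245 m/s.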